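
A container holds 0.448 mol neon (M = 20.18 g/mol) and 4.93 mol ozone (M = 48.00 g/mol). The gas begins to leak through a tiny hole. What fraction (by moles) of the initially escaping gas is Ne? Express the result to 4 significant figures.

Rate_i ∝ x_i/√M_i (Graham's law weighted by mole fraction), so the effusate composition follows n_i/√M_i.
So x_Ne in the escaping gas = (n_Ne/√M_Ne) / Σ(n_i/√M_i)
= (0.448/√20.18) / (0.448/√20.18 + 4.93/√48.00) = 0.09973/(0.09973 + 0.7116) = 0.1229.

0.1229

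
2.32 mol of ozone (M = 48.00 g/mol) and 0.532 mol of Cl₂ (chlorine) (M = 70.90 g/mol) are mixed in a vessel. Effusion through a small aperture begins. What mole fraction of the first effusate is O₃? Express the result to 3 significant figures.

Each component's effusion rate ∝ (its partial pressure)·(1/√M) ∝ n_i/√M_i.
x_O₃(eff) = (n_O₃/√M_O₃) / (n_O₃/√M_O₃ + n_Cl₂/√M_Cl₂)
= (2.32/√48.00) / (2.32/√48.00 + 0.532/√70.90) = 0.3349/(0.3349 + 0.06318) = 0.841.

0.841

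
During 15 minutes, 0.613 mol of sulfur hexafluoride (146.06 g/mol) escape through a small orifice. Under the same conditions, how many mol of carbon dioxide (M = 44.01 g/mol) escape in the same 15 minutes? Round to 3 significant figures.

1.12 mol

Since effusion rate ∝ 1/√M, rate_CO₂/rate_SF₆ = √(M_SF₆/M_CO₂) = √(146.06/44.01) = √3.319 = 1.822.
So the amount for CO₂ is 0.613 × 1.822 = 1.12 mol.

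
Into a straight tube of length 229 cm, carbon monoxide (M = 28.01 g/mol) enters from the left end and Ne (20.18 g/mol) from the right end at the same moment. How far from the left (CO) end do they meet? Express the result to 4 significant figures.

The fronts meet when d_CO + d_Ne = L with d_CO/d_Ne = √(M_Ne/M_CO) (Graham's law). Here √(M_Ne/M_CO) = √(20.18/28.01) = 0.8488.
With d_CO + d_Ne = 229 cm, d_Ne = 229/(1 + 0.8488) = 123.9 cm.
d_CO = 229 − 123.9 = 105.1 cm.

105.1 cm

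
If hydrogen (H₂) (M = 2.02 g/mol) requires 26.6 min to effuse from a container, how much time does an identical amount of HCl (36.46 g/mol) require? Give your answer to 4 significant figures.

113.0 min

Graham's law gives t_HCl/t_H₂ = √(M_HCl/M_H₂) = √(36.46/2.02) = √18.05 = 4.248.
So the time for HCl is 26.6 × 4.248 = 113.0 min.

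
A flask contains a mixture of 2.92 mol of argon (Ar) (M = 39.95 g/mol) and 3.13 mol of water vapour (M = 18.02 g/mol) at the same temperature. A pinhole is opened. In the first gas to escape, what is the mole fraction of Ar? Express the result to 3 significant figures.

The effusion rate of species i is ∝ p_i/√M_i ∝ n_i/√M_i.
So x_Ar in the escaping gas = (n_Ar/√M_Ar) / Σ(n_i/√M_i)
= (2.92/√39.95) / (2.92/√39.95 + 3.13/√18.02) = 0.4620/(0.4620 + 0.7373) = 0.385.

0.385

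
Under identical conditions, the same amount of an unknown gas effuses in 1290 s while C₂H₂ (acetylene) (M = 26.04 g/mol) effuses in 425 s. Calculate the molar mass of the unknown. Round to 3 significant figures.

240 g/mol

By Graham's law, t_X/t_C₂H₂ = √(M_X/M_C₂H₂).
1290/425 = 3.035 = √(M_X/26.04)
M_X = 26.04 × 3.035² = 26.04 × 9.213 = 240 g/mol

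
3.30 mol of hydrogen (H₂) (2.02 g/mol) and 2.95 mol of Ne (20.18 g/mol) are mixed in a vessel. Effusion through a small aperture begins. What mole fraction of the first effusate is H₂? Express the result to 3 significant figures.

The effusion rate of species i is ∝ p_i/√M_i ∝ n_i/√M_i.
Mole fraction of H₂ in the effusate = (n_H₂/√M_H₂) / (n_H₂/√M_H₂ + n_Ne/√M_Ne)
= (3.30/√2.02) / (3.30/√2.02 + 2.95/√20.18) = 2.322/(2.322 + 0.6567) = 0.780.

0.780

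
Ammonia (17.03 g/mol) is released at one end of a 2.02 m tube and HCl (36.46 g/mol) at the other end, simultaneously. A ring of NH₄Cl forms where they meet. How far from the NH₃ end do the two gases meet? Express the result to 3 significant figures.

1.20 m

Graham's law gives d_NH₃/d_HCl = rate_NH₃/rate_HCl = √(M_HCl/M_NH₃) = √(36.46/17.03) = 1.463.
With d_NH₃ + d_HCl = 2.02 m, d_HCl = 2.02/(1 + 1.463) = 0.8201 m.
d_NH₃ = 2.02 − 0.8201 = 1.20 m.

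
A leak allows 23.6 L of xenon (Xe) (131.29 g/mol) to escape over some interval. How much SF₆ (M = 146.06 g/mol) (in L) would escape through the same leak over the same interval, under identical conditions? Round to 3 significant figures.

Using Graham's law: rate_SF₆/rate_Xe = √(M_Xe/M_SF₆) = √(131.29/146.06) = √0.8989 = 0.9481.
So the volume for SF₆ is 23.6 × 0.9481 = 22.4 L.

22.4 L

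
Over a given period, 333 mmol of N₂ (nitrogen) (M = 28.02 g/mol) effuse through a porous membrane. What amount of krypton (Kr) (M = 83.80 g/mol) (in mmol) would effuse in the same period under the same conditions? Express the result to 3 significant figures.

193 mmol

Graham's law gives rate_Kr/rate_N₂ = √(M_N₂/M_Kr) = √(28.02/83.80) = √0.3344 = 0.5782.
So the amount for Kr is 333 × 0.5782 = 193 mmol.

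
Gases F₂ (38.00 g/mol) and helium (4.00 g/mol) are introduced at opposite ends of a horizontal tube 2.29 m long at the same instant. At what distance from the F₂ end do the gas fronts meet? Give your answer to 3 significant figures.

Distances travelled in equal time are proportional to diffusion rates, so d_F₂/d_He = √(M_He/M_F₂) = √(4.00/38.00) = 0.3244.
With d_F₂ + d_He = 2.29 m, d_He = 2.29/(1 + 0.3244) = 1.729 m.
d_F₂ = 2.29 − 1.729 = 0.561 m.

0.561 m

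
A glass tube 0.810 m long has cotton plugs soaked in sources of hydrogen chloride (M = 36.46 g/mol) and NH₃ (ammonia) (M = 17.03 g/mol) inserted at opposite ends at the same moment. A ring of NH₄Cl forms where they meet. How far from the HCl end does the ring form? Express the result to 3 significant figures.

0.329 m

In equal time, each gas travels a distance ∝ its rate ∝ 1/√M, so d_HCl/d_NH₃ = √(M_NH₃/M_HCl) = √(17.03/36.46) = 0.6834.
With d_HCl + d_NH₃ = 0.810 m, d_NH₃ = 0.810/(1 + 0.6834) = 0.4812 m.
d_HCl = 0.810 − 0.4812 = 0.329 m.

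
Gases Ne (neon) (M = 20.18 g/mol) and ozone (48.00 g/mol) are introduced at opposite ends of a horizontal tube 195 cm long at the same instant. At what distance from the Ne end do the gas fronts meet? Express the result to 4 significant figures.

In equal time, each gas travels a distance ∝ its rate ∝ 1/√M, so d_Ne/d_O₃ = √(M_O₃/M_Ne) = √(48.00/20.18) = 1.542.
With d_Ne + d_O₃ = 195 cm, d_O₃ = 195/(1 + 1.542) = 76.70 cm.
d_Ne = 195 − 76.70 = 118.3 cm.

118.3 cm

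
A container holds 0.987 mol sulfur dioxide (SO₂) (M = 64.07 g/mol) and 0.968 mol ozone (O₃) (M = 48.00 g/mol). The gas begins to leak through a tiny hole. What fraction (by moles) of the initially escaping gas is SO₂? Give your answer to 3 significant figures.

Each component's effusion rate ∝ (its partial pressure)·(1/√M) ∝ n_i/√M_i.
Mole fraction of SO₂ in the effusate = (n_SO₂/√M_SO₂) / (n_SO₂/√M_SO₂ + n_O₃/√M_O₃)
= (0.987/√64.07) / (0.987/√64.07 + 0.968/√48.00) = 0.1233/(0.1233 + 0.1397) = 0.469.

0.469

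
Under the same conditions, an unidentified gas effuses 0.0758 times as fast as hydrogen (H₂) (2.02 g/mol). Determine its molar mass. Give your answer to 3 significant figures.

352 g/mol

Using Graham's law: rate_X/rate_H₂ = √(M_H₂/M_X).
0.0758 = √(2.02/M_X)
M_X = 2.02 / 0.0758² = 2.02 / 0.005746 = 352 g/mol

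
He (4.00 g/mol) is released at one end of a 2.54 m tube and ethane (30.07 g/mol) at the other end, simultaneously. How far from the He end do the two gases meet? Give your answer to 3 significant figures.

The fronts meet when d_He + d_C₂H₆ = L with d_He/d_C₂H₆ = √(M_C₂H₆/M_He) (Graham's law). Here √(M_C₂H₆/M_He) = √(30.07/4.00) = 2.742.
With d_He + d_C₂H₆ = 2.54 m, d_C₂H₆ = 2.54/(1 + 2.742) = 0.6788 m.
d_He = 2.54 − 0.6788 = 1.86 m.

1.86 m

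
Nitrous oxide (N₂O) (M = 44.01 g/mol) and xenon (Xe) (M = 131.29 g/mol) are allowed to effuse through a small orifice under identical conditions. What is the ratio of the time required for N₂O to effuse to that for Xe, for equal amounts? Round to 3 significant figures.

0.579

Since effusion rate ∝ 1/√M, t_N₂O/t_Xe = √(M_N₂O/M_Xe) = √(44.01/131.29) = √0.3352 = 0.579.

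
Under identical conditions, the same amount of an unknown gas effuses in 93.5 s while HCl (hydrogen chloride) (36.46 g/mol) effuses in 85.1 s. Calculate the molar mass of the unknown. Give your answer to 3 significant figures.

By Graham's law, t_X/t_HCl = √(M_X/M_HCl).
93.5/85.1 = 1.099 = √(M_X/36.46)
M_X = 36.46 × 1.099² = 36.46 × 1.207 = 44.0 g/mol

44.0 g/mol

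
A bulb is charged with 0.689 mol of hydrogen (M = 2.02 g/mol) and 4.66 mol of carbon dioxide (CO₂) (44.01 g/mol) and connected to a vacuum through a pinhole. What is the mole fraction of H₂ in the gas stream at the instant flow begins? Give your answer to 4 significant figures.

0.4083

The effusion rate of species i is ∝ p_i/√M_i ∝ n_i/√M_i.
x_H₂(eff) = (n_H₂/√M_H₂) / (n_H₂/√M_H₂ + n_CO₂/√M_CO₂)
= (0.689/√2.02) / (0.689/√2.02 + 4.66/√44.01) = 0.4848/(0.4848 + 0.7024) = 0.4083.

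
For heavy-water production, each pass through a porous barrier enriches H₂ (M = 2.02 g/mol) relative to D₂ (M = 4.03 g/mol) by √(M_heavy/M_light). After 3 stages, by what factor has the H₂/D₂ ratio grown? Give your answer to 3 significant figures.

2.82

Overall factor = α^3 with α = √(4.03/2.02), i.e. (4.03/2.02)^(3/2).
= 1.99505^(3/2) = 2.82.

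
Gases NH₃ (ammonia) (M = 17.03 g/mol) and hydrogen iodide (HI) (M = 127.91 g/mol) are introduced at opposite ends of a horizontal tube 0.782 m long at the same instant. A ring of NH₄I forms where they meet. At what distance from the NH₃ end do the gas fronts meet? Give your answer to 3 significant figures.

0.573 m

The fronts meet when d_NH₃ + d_HI = L with d_NH₃/d_HI = √(M_HI/M_NH₃) (Graham's law). Here √(M_HI/M_NH₃) = √(127.91/17.03) = 2.741.
With d_NH₃ + d_HI = 0.782 m, d_HI = 0.782/(1 + 2.741) = 0.2091 m.
d_NH₃ = 0.782 − 0.2091 = 0.573 m.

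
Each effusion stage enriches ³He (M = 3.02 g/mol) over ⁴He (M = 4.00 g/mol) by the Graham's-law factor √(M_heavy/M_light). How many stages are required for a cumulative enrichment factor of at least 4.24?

11

Per stage α = (4.00/3.02)^(1/2) = 1.32450^0.5, giving ln α = 0.1405.
Need α^N ≥ 4.24 ⇒ N ≥ ln(4.24) / ln α = 1.445 / 0.1405 = 10.28.
Minimum whole number of stages: N = 11.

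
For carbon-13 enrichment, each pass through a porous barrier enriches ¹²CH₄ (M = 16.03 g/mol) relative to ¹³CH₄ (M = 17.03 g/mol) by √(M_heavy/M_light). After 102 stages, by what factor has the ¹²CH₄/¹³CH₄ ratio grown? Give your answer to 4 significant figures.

21.89

The single-stage factor is √(M_heavy/M_light), so 102 stages give [√(17.03/16.03)]^102 = (17.03/16.03)^(102/2).
= 1.06238^51 = 21.89.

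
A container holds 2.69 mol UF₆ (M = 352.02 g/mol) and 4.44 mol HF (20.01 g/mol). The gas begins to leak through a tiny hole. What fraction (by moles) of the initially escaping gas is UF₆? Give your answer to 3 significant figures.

0.126

Each component's effusion rate ∝ (its partial pressure)·(1/√M) ∝ n_i/√M_i.
x_UF₆(eff) = (n_UF₆/√M_UF₆) / (n_UF₆/√M_UF₆ + n_HF/√M_HF)
= (2.69/√352.02) / (2.69/√352.02 + 4.44/√20.01) = 0.1434/(0.1434 + 0.9926) = 0.126.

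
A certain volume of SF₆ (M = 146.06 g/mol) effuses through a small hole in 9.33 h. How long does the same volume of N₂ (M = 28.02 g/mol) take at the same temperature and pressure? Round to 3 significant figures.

4.09 h

Using Graham's law: t_N₂/t_SF₆ = √(M_N₂/M_SF₆) = √(28.02/146.06) = √0.1918 = 0.4380.
So the time for N₂ is 9.33 × 0.4380 = 4.09 h.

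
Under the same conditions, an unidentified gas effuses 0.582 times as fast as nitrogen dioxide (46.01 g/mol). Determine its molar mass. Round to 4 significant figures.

135.8 g/mol

By Graham's law, rate_X/rate_NO₂ = √(M_NO₂/M_X).
0.582 = √(46.01/M_X)
M_X = 46.01 / 0.582² = 46.01 / 0.3387 = 135.8 g/mol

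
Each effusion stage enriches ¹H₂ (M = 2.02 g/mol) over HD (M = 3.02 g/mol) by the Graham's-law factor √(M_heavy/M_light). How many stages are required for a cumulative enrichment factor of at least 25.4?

17

With α = √(3.02/2.02) per stage, ln α = ½ ln(1.49505) = 0.2011.
Need α^N ≥ 25.4 ⇒ N ≥ ln(25.4) / ln α = 3.235 / 0.2011 = 16.09.
Minimum whole number of stages: N = 17.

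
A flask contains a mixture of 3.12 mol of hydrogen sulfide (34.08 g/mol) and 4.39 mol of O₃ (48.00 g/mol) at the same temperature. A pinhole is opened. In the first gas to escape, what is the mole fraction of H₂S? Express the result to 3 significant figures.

Rate_i ∝ x_i/√M_i (Graham's law weighted by mole fraction), so the effusate composition follows n_i/√M_i.
Mole fraction of H₂S in the effusate = (n_H₂S/√M_H₂S) / (n_H₂S/√M_H₂S + n_O₃/√M_O₃)
= (3.12/√34.08) / (3.12/√34.08 + 4.39/√48.00) = 0.5344/(0.5344 + 0.6336) = 0.458.

0.458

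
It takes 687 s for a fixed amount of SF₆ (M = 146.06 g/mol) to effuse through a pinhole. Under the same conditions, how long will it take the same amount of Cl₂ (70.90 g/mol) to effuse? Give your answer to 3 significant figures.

From Graham's law, t_Cl₂/t_SF₆ = √(M_Cl₂/M_SF₆) = √(70.90/146.06) = √0.4854 = 0.6967.
So the time for Cl₂ is 687 × 0.6967 = 479 s.

479 s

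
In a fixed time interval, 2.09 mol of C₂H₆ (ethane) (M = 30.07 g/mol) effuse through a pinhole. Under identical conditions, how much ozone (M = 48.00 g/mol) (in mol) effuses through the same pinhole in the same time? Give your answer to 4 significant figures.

1.654 mol

From Graham's law, rate_O₃/rate_C₂H₆ = √(M_C₂H₆/M_O₃) = √(30.07/48.00) = √0.6265 = 0.7915.
So the amount for O₃ is 2.09 × 0.7915 = 1.654 mol.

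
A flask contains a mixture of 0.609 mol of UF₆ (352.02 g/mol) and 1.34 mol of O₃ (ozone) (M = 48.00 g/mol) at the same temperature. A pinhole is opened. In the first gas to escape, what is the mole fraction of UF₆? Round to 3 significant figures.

0.144

Effusion rate of each component ∝ n_i/√M_i (partial pressure × 1/√M).
x_UF₆(eff) = (n_UF₆/√M_UF₆) / (n_UF₆/√M_UF₆ + n_O₃/√M_O₃)
= (0.609/√352.02) / (0.609/√352.02 + 1.34/√48.00) = 0.03246/(0.03246 + 0.1934) = 0.144.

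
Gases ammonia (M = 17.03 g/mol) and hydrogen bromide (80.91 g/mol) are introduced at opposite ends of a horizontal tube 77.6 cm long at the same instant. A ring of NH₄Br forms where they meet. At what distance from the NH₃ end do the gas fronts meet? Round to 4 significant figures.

53.20 cm

Graham's law gives d_NH₃/d_HBr = rate_NH₃/rate_HBr = √(M_HBr/M_NH₃) = √(80.91/17.03) = 2.180.
With d_NH₃ + d_HBr = 77.6 cm, d_HBr = 77.6/(1 + 2.180) = 24.40 cm.
d_NH₃ = 77.6 − 24.40 = 53.20 cm.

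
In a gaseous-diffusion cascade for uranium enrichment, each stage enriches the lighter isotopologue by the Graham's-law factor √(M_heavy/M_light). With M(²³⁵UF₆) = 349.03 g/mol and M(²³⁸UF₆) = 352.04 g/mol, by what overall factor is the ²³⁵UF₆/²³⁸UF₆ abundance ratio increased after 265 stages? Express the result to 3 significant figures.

After 265 stages the ratio has grown by (√(352.04/349.03))^265 = (352.04/349.03)^(265/2).
= 1.00862^(265/2) = 3.12.

3.12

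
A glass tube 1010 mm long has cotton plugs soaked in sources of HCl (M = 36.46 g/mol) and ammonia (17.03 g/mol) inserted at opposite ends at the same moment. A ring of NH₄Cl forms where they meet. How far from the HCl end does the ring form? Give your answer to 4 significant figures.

410.0 mm

The fronts meet when d_HCl + d_NH₃ = L with d_HCl/d_NH₃ = √(M_NH₃/M_HCl) (Graham's law). Here √(M_NH₃/M_HCl) = √(17.03/36.46) = 0.6834.
With d_HCl + d_NH₃ = 1010 mm, d_NH₃ = 1010/(1 + 0.6834) = 600.0 mm.
d_HCl = 1010 − 600.0 = 410.0 mm.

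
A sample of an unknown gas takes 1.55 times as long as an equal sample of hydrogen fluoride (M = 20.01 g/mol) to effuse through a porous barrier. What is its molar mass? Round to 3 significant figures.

Graham's law gives t_X/t_HF = √(M_X/M_HF).
1.55 = √(M_X/20.01)
M_X = 20.01 × 1.55² = 20.01 × 2.403 = 48.1 g/mol

48.1 g/mol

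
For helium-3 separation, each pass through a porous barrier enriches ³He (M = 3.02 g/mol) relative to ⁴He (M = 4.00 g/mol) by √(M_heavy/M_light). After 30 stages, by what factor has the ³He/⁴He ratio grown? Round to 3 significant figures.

67.7

Each stage multiplies the ratio by α = √(4.00/3.02), so after 30 stages the overall factor is α^30 = (4.00/3.02)^(30/2).
= 1.32450^15 = 67.7.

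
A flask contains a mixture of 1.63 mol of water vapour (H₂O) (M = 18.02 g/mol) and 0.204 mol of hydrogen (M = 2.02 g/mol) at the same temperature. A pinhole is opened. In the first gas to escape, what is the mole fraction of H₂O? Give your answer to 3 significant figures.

Each component's effusion rate ∝ (its partial pressure)·(1/√M) ∝ n_i/√M_i.
x_H₂O(eff) = (n_H₂O/√M_H₂O) / (n_H₂O/√M_H₂O + n_H₂/√M_H₂)
= (1.63/√18.02) / (1.63/√18.02 + 0.204/√2.02) = 0.3840/(0.3840 + 0.1435) = 0.728.

0.728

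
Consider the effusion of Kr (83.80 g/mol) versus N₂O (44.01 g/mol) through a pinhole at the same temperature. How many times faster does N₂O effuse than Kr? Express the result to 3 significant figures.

Using Graham's law: rate_N₂O/rate_Kr = √(M_Kr/M_N₂O) = √(83.80/44.01) = √1.904 = 1.38.

1.38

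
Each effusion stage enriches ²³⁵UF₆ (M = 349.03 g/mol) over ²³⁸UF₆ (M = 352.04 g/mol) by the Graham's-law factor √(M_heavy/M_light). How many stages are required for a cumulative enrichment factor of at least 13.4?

Per stage α = (352.04/349.03)^(1/2) = 1.00862^0.5, giving ln α = 0.004293.
Need α^N ≥ 13.4 ⇒ N ≥ ln(13.4) / ln α = 2.595 / 0.004293 = 604.47.
Minimum whole number of stages: N = 605.

605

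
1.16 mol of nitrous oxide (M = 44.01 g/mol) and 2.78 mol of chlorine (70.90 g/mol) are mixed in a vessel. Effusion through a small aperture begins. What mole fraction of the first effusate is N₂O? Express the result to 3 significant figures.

0.346

The effusion rate of species i is ∝ p_i/√M_i ∝ n_i/√M_i.
x_N₂O(eff) = (n_N₂O/√M_N₂O) / (n_N₂O/√M_N₂O + n_Cl₂/√M_Cl₂)
= (1.16/√44.01) / (1.16/√44.01 + 2.78/√70.90) = 0.1749/(0.1749 + 0.3302) = 0.346.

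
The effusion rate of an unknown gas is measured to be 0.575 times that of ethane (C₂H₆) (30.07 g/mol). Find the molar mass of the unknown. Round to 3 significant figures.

90.9 g/mol

From Graham's law, rate_X/rate_C₂H₆ = √(M_C₂H₆/M_X).
0.575 = √(30.07/M_X)
M_X = 30.07 / 0.575² = 30.07 / 0.3306 = 90.9 g/mol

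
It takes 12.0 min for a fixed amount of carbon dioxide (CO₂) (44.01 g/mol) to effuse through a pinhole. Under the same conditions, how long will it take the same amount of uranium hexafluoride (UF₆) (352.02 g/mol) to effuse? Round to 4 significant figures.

Graham's law gives t_UF₆/t_CO₂ = √(M_UF₆/M_CO₂) = √(352.02/44.01) = √7.999 = 2.828.
So the time for UF₆ is 12.0 × 2.828 = 33.94 min.

33.94 min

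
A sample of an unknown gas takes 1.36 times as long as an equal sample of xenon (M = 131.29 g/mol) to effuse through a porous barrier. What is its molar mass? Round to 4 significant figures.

242.8 g/mol

From Graham's law, t_X/t_Xe = √(M_X/M_Xe).
1.36 = √(M_X/131.29)
M_X = 131.29 × 1.36² = 131.29 × 1.850 = 242.8 g/mol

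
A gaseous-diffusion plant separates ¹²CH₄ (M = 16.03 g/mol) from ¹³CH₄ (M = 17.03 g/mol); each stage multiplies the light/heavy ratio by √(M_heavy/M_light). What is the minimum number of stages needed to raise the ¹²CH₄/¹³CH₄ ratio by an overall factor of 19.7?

99

Single-stage factor α = √(17.03/16.03), so ln α = ½ ln(1.06238) = 0.03026.
Need α^N ≥ 19.7 ⇒ N ≥ ln(19.7) / ln α = 2.981 / 0.03026 = 98.51.
So at least 99 stages are needed.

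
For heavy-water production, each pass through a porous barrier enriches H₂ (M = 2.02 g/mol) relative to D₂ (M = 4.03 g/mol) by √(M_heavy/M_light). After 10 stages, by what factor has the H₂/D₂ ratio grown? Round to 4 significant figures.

31.61

Overall factor = α^10 with α = √(4.03/2.02), i.e. (4.03/2.02)^(10/2).
= 1.99505^5 = 31.61.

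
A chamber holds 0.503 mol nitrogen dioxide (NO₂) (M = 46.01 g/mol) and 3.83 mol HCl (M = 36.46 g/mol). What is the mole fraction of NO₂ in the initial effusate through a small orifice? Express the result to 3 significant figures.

Effusion rate of each component ∝ n_i/√M_i (partial pressure × 1/√M).
So x_NO₂ in the escaping gas = (n_NO₂/√M_NO₂) / Σ(n_i/√M_i)
= (0.503/√46.01) / (0.503/√46.01 + 3.83/√36.46) = 0.07416/(0.07416 + 0.6343) = 0.105.

0.105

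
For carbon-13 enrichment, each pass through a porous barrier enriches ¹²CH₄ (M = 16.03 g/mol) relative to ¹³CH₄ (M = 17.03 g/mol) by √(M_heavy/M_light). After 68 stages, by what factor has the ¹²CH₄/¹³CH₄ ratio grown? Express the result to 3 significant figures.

7.83

After 68 stages the ratio has grown by (√(17.03/16.03))^68 = (17.03/16.03)^(68/2).
= 1.06238^34 = 7.83.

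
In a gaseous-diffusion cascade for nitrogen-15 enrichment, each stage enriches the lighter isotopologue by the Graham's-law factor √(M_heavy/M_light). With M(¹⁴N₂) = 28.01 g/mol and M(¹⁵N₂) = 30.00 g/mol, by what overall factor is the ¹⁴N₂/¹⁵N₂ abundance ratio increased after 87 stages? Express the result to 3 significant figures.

19.8

The single-stage factor is √(M_heavy/M_light), so 87 stages give [√(30.00/28.01)]^87 = (30.00/28.01)^(87/2).
= 1.07105^(87/2) = 19.8.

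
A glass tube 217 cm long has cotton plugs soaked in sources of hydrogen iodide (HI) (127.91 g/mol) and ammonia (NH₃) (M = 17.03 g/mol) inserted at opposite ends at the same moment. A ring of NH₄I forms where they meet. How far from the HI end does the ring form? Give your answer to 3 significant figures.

Distances travelled in equal time are proportional to diffusion rates, so d_HI/d_NH₃ = √(M_NH₃/M_HI) = √(17.03/127.91) = 0.3649.
With d_HI + d_NH₃ = 217 cm, d_NH₃ = 217/(1 + 0.3649) = 159.0 cm.
d_HI = 217 − 159.0 = 58.0 cm.

58.0 cm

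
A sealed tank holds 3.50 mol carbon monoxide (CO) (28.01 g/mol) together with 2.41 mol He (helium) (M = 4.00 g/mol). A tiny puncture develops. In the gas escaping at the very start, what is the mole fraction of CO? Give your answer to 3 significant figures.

Rate_i ∝ x_i/√M_i (Graham's law weighted by mole fraction), so the effusate composition follows n_i/√M_i.
Mole fraction of CO in the effusate = (n_CO/√M_CO) / (n_CO/√M_CO + n_He/√M_He)
= (3.50/√28.01) / (3.50/√28.01 + 2.41/√4.00) = 0.6613/(0.6613 + 1.205) = 0.354.

0.354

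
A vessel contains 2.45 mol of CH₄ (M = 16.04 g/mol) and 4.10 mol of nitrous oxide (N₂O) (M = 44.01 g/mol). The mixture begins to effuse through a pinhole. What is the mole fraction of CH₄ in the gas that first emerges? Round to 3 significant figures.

Each component's effusion rate ∝ (its partial pressure)·(1/√M) ∝ n_i/√M_i.
Mole fraction of CH₄ in the effusate = (n_CH₄/√M_CH₄) / (n_CH₄/√M_CH₄ + n_N₂O/√M_N₂O)
= (2.45/√16.04) / (2.45/√16.04 + 4.10/√44.01) = 0.6117/(0.6117 + 0.6180) = 0.497.

0.497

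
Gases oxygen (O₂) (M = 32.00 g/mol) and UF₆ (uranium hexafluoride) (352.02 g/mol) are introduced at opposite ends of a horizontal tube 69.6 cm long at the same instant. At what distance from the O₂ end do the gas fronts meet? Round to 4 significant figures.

The fronts meet when d_O₂ + d_UF₆ = L with d_O₂/d_UF₆ = √(M_UF₆/M_O₂) (Graham's law). Here √(M_UF₆/M_O₂) = √(352.02/32.00) = 3.317.
With d_O₂ + d_UF₆ = 69.6 cm, d_UF₆ = 69.6/(1 + 3.317) = 16.12 cm.
d_O₂ = 69.6 − 16.12 = 53.48 cm.

53.48 cm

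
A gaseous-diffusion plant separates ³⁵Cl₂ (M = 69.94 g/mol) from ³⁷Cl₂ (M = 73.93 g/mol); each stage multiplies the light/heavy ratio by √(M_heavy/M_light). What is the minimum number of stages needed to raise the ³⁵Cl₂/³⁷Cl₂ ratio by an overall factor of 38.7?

Per stage α = (73.93/69.94)^(1/2) = 1.05705^0.5, giving ln α = 0.02774.
Need α^N ≥ 38.7 ⇒ N ≥ ln(38.7) / ln α = 3.656 / 0.02774 = 131.79.
So at least 132 stages are needed.

132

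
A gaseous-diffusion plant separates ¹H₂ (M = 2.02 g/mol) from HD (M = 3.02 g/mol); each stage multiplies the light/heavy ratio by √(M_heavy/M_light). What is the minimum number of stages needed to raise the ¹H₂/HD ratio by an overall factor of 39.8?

Per stage α = (3.02/2.02)^(1/2) = 1.49505^0.5, giving ln α = 0.2011.
Need α^N ≥ 39.8 ⇒ N ≥ ln(39.8) / ln α = 3.684 / 0.2011 = 18.32.
Rounding up, N = 19 stages.

19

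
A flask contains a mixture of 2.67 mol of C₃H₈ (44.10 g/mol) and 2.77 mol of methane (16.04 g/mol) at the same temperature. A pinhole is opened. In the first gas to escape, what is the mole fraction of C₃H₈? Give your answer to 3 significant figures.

The effusion rate of species i is ∝ p_i/√M_i ∝ n_i/√M_i.
So x_C₃H₈ in the escaping gas = (n_C₃H₈/√M_C₃H₈) / Σ(n_i/√M_i)
= (2.67/√44.10) / (2.67/√44.10 + 2.77/√16.04) = 0.4021/(0.4021 + 0.6916) = 0.368.

0.368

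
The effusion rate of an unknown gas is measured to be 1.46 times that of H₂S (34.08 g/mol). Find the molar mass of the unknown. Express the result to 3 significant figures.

Graham's law gives rate_X/rate_H₂S = √(M_H₂S/M_X).
1.46 = √(34.08/M_X)
M_X = 34.08 / 1.46² = 34.08 / 2.132 = 16.0 g/mol

16.0 g/mol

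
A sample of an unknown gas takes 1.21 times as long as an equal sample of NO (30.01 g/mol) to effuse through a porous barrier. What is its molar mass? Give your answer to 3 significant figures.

Since effusion rate ∝ 1/√M, t_X/t_NO = √(M_X/M_NO).
1.21 = √(M_X/30.01)
M_X = 30.01 × 1.21² = 30.01 × 1.464 = 43.9 g/mol

43.9 g/mol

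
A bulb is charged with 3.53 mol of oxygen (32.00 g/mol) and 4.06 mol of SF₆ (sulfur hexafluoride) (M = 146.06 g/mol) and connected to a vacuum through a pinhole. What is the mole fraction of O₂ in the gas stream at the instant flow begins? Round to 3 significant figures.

0.650

Effusion rate of each component ∝ n_i/√M_i (partial pressure × 1/√M).
Mole fraction of O₂ in the effusate = (n_O₂/√M_O₂) / (n_O₂/√M_O₂ + n_SF₆/√M_SF₆)
= (3.53/√32.00) / (3.53/√32.00 + 4.06/√146.06) = 0.6240/(0.6240 + 0.3359) = 0.650.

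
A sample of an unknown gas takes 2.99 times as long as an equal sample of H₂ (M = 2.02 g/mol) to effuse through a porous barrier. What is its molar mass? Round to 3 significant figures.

18.1 g/mol

From Graham's law, t_X/t_H₂ = √(M_X/M_H₂).
2.99 = √(M_X/2.02)
M_X = 2.02 × 2.99² = 2.02 × 8.940 = 18.1 g/mol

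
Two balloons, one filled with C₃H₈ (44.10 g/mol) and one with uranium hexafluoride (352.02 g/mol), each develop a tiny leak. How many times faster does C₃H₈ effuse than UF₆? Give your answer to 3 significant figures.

2.83

Using Graham's law: rate_C₃H₈/rate_UF₆ = √(M_UF₆/M_C₃H₈) = √(352.02/44.10) = √7.982 = 2.83.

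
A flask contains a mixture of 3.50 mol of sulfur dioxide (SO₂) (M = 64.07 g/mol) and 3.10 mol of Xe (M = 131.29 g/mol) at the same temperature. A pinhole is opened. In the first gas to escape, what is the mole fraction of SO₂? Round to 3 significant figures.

Rate_i ∝ x_i/√M_i (Graham's law weighted by mole fraction), so the effusate composition follows n_i/√M_i.
So x_SO₂ in the escaping gas = (n_SO₂/√M_SO₂) / Σ(n_i/√M_i)
= (3.50/√64.07) / (3.50/√64.07 + 3.10/√131.29) = 0.4373/(0.4373 + 0.2705) = 0.618.

0.618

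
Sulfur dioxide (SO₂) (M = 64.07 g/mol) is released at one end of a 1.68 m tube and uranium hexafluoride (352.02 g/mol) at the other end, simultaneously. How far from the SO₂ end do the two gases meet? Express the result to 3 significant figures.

In equal time, each gas travels a distance ∝ its rate ∝ 1/√M, so d_SO₂/d_UF₆ = √(M_UF₆/M_SO₂) = √(352.02/64.07) = 2.344.
With d_SO₂ + d_UF₆ = 1.68 m, d_UF₆ = 1.68/(1 + 2.344) = 0.5024 m.
d_SO₂ = 1.68 − 0.5024 = 1.18 m.

1.18 m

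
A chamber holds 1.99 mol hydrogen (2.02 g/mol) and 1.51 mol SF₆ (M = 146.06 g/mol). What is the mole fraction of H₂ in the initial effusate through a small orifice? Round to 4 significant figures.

The effusion rate of species i is ∝ p_i/√M_i ∝ n_i/√M_i.
So x_H₂ in the escaping gas = (n_H₂/√M_H₂) / Σ(n_i/√M_i)
= (1.99/√2.02) / (1.99/√2.02 + 1.51/√146.06) = 1.400/(1.400 + 0.1249) = 0.9181.

0.9181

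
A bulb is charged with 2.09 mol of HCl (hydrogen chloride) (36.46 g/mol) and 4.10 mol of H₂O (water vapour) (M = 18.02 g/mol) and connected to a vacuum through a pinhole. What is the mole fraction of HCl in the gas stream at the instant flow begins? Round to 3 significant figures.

Rate_i ∝ x_i/√M_i (Graham's law weighted by mole fraction), so the effusate composition follows n_i/√M_i.
So x_HCl in the escaping gas = (n_HCl/√M_HCl) / Σ(n_i/√M_i)
= (2.09/√36.46) / (2.09/√36.46 + 4.10/√18.02) = 0.3461/(0.3461 + 0.9658) = 0.264.

0.264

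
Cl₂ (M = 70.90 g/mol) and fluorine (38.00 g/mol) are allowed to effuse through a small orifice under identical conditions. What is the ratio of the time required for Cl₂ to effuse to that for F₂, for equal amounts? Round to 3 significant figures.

1.37

Using Graham's law: t_Cl₂/t_F₂ = √(M_Cl₂/M_F₂) = √(70.90/38.00) = √1.866 = 1.37.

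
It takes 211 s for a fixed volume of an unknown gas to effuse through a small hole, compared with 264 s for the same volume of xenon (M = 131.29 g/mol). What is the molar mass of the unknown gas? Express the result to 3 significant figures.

Since effusion rate ∝ 1/√M, t_X/t_Xe = √(M_X/M_Xe).
211/264 = 0.7992 = √(M_X/131.29)
M_X = 131.29 × 0.7992² = 131.29 × 0.6388 = 83.9 g/mol

83.9 g/mol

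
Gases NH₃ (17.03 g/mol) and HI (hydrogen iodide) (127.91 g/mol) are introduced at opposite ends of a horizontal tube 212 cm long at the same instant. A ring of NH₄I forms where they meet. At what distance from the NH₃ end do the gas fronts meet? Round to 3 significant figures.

155 cm

The fronts meet when d_NH₃ + d_HI = L with d_NH₃/d_HI = √(M_HI/M_NH₃) (Graham's law). Here √(M_HI/M_NH₃) = √(127.91/17.03) = 2.741.
With d_NH₃ + d_HI = 212 cm, d_HI = 212/(1 + 2.741) = 56.68 cm.
d_NH₃ = 212 − 56.68 = 155 cm.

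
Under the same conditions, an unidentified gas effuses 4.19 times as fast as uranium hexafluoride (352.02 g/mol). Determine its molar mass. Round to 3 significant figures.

20.1 g/mol

From Graham's law, rate_X/rate_UF₆ = √(M_UF₆/M_X).
4.19 = √(352.02/M_X)
M_X = 352.02 / 4.19² = 352.02 / 17.56 = 20.1 g/mol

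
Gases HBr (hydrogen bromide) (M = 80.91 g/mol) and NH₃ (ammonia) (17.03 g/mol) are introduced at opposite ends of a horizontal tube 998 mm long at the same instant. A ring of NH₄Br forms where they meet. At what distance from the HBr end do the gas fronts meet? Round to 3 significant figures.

314 mm

Graham's law gives d_HBr/d_NH₃ = rate_HBr/rate_NH₃ = √(M_NH₃/M_HBr) = √(17.03/80.91) = 0.4588.
With d_HBr + d_NH₃ = 998 mm, d_NH₃ = 998/(1 + 0.4588) = 684.1 mm.
d_HBr = 998 − 684.1 = 314 mm.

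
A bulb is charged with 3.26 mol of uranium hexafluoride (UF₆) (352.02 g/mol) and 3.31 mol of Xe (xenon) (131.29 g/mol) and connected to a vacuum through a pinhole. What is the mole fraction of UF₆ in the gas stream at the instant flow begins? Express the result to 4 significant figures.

Rate_i ∝ x_i/√M_i (Graham's law weighted by mole fraction), so the effusate composition follows n_i/√M_i.
So x_UF₆ in the escaping gas = (n_UF₆/√M_UF₆) / Σ(n_i/√M_i)
= (3.26/√352.02) / (3.26/√352.02 + 3.31/√131.29) = 0.1738/(0.1738 + 0.2889) = 0.3756.

0.3756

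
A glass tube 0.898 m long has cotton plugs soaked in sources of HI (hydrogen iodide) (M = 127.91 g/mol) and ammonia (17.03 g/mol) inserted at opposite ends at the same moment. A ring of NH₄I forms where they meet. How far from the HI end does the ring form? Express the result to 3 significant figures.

0.240 m

The fronts meet when d_HI + d_NH₃ = L with d_HI/d_NH₃ = √(M_NH₃/M_HI) (Graham's law). Here √(M_NH₃/M_HI) = √(17.03/127.91) = 0.3649.
With d_HI + d_NH₃ = 0.898 m, d_NH₃ = 0.898/(1 + 0.3649) = 0.6579 m.
d_HI = 0.898 − 0.6579 = 0.240 m.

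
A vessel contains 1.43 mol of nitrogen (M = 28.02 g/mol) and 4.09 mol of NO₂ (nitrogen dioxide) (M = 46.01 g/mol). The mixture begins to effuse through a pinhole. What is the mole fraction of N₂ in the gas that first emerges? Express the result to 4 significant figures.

0.3094

The effusion rate of species i is ∝ p_i/√M_i ∝ n_i/√M_i.
So x_N₂ in the escaping gas = (n_N₂/√M_N₂) / Σ(n_i/√M_i)
= (1.43/√28.02) / (1.43/√28.02 + 4.09/√46.01) = 0.2701/(0.2701 + 0.6030) = 0.3094.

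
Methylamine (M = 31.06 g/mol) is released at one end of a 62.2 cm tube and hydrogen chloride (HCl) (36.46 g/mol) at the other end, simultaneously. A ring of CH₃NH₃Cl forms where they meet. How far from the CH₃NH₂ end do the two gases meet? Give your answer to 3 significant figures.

32.3 cm

The fronts meet when d_CH₃NH₂ + d_HCl = L with d_CH₃NH₂/d_HCl = √(M_HCl/M_CH₃NH₂) (Graham's law). Here √(M_HCl/M_CH₃NH₂) = √(36.46/31.06) = 1.083.
With d_CH₃NH₂ + d_HCl = 62.2 cm, d_HCl = 62.2/(1 + 1.083) = 29.85 cm.
d_CH₃NH₂ = 62.2 − 29.85 = 32.3 cm.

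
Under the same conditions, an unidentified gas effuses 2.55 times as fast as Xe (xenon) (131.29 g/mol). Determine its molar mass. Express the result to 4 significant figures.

20.19 g/mol

Graham's law gives rate_X/rate_Xe = √(M_Xe/M_X).
2.55 = √(131.29/M_X)
M_X = 131.29 / 2.55² = 131.29 / 6.502 = 20.19 g/mol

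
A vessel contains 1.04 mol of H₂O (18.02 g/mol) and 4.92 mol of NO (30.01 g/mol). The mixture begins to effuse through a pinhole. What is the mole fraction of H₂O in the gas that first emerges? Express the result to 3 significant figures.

Effusion rate of each component ∝ n_i/√M_i (partial pressure × 1/√M).
Mole fraction of H₂O in the effusate = (n_H₂O/√M_H₂O) / (n_H₂O/√M_H₂O + n_NO/√M_NO)
= (1.04/√18.02) / (1.04/√18.02 + 4.92/√30.01) = 0.2450/(0.2450 + 0.8981) = 0.214.

0.214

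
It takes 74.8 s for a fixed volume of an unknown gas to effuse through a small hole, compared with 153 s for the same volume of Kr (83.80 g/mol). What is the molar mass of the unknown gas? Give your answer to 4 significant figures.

20.03 g/mol

From Graham's law, t_X/t_Kr = √(M_X/M_Kr).
74.8/153 = 0.4889 = √(M_X/83.80)
M_X = 83.80 × 0.4889² = 83.80 × 0.2390 = 20.03 g/mol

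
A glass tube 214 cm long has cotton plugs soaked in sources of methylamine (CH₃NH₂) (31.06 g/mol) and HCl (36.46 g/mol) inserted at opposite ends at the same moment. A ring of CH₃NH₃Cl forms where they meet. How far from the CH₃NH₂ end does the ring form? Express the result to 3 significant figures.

In equal time, each gas travels a distance ∝ its rate ∝ 1/√M, so d_CH₃NH₂/d_HCl = √(M_HCl/M_CH₃NH₂) = √(36.46/31.06) = 1.083.
With d_CH₃NH₂ + d_HCl = 214 cm, d_HCl = 214/(1 + 1.083) = 102.7 cm.
d_CH₃NH₂ = 214 − 102.7 = 111 cm.

111 cm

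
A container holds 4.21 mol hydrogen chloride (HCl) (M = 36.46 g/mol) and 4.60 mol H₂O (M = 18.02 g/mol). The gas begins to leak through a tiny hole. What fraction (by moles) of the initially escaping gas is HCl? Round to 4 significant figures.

0.3915

The effusion rate of species i is ∝ p_i/√M_i ∝ n_i/√M_i.
So x_HCl in the escaping gas = (n_HCl/√M_HCl) / Σ(n_i/√M_i)
= (4.21/√36.46) / (4.21/√36.46 + 4.60/√18.02) = 0.6972/(0.6972 + 1.084) = 0.3915.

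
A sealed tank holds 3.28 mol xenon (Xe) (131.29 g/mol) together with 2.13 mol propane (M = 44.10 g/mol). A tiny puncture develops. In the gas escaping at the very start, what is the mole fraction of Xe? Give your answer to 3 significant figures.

The effusion rate of species i is ∝ p_i/√M_i ∝ n_i/√M_i.
Mole fraction of Xe in the effusate = (n_Xe/√M_Xe) / (n_Xe/√M_Xe + n_C₃H₈/√M_C₃H₈)
= (3.28/√131.29) / (3.28/√131.29 + 2.13/√44.10) = 0.2863/(0.2863 + 0.3207) = 0.472.

0.472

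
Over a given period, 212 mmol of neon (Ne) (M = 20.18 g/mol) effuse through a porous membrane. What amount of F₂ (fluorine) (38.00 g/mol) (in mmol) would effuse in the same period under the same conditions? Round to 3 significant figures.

154 mmol

Using Graham's law: rate_F₂/rate_Ne = √(M_Ne/M_F₂) = √(20.18/38.00) = √0.5311 = 0.7287.
So the amount for F₂ is 212 × 0.7287 = 154 mmol.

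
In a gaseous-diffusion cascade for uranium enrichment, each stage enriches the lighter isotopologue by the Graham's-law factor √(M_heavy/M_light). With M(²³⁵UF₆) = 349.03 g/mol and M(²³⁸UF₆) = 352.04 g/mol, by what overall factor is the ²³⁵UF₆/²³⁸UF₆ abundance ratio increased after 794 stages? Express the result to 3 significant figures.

After 794 stages the ratio has grown by (√(352.04/349.03))^794 = (352.04/349.03)^(794/2).
= 1.00862^397 = 30.2.

30.2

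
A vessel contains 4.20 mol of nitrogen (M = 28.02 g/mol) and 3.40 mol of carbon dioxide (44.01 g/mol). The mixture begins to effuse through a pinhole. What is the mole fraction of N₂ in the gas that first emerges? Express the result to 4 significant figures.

0.6076

Effusion rate of each component ∝ n_i/√M_i (partial pressure × 1/√M).
x_N₂(eff) = (n_N₂/√M_N₂) / (n_N₂/√M_N₂ + n_CO₂/√M_CO₂)
= (4.20/√28.02) / (4.20/√28.02 + 3.40/√44.01) = 0.7934/(0.7934 + 0.5125) = 0.6076.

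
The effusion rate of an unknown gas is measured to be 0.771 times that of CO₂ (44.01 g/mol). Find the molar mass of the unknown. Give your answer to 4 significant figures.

Using Graham's law: rate_X/rate_CO₂ = √(M_CO₂/M_X).
0.771 = √(44.01/M_X)
M_X = 44.01 / 0.771² = 44.01 / 0.5944 = 74.04 g/mol

74.04 g/mol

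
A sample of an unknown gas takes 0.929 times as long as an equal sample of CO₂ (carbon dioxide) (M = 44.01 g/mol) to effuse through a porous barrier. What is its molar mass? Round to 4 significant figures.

By Graham's law, t_X/t_CO₂ = √(M_X/M_CO₂).
0.929 = √(M_X/44.01)
M_X = 44.01 × 0.929² = 44.01 × 0.8630 = 37.98 g/mol

37.98 g/mol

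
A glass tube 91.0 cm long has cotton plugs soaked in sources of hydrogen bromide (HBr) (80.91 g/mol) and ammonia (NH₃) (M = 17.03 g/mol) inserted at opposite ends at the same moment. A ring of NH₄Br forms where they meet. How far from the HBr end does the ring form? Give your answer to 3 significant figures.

28.6 cm

Graham's law gives d_HBr/d_NH₃ = rate_HBr/rate_NH₃ = √(M_NH₃/M_HBr) = √(17.03/80.91) = 0.4588.
With d_HBr + d_NH₃ = 91.0 cm, d_NH₃ = 91.0/(1 + 0.4588) = 62.38 cm.
d_HBr = 91.0 − 62.38 = 28.6 cm.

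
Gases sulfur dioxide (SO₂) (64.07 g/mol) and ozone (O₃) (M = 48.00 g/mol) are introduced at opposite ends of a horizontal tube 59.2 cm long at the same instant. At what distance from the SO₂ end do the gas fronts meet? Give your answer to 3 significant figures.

27.5 cm

The fronts meet when d_SO₂ + d_O₃ = L with d_SO₂/d_O₃ = √(M_O₃/M_SO₂) (Graham's law). Here √(M_O₃/M_SO₂) = √(48.00/64.07) = 0.8656.
With d_SO₂ + d_O₃ = 59.2 cm, d_O₃ = 59.2/(1 + 0.8656) = 31.73 cm.
d_SO₂ = 59.2 − 31.73 = 27.5 cm.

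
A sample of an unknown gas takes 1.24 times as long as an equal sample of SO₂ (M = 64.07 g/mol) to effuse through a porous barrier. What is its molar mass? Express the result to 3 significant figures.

98.5 g/mol

From Graham's law, t_X/t_SO₂ = √(M_X/M_SO₂).
1.24 = √(M_X/64.07)
M_X = 64.07 × 1.24² = 64.07 × 1.538 = 98.5 g/mol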